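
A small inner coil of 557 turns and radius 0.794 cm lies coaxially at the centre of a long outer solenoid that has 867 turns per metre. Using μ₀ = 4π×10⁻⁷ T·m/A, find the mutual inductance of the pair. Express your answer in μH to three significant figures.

The outer solenoid produces a uniform field B₁ = μ₀n₁I₁ across the inner coil,
so the flux linkage is N₂Φ = N₂B₁A₂ = μ₀n₁N₂A₂·I₁, giving M = μ₀n₁N₂A₂.
A₂ = πr² = π(7.940×10^-3 m)² = 1.981×10^-4 m².
M = (4π×10⁻⁷)(867)(557)(1.981×10^-4) = 1.202×10^-4 H.

M ≈ 120 μH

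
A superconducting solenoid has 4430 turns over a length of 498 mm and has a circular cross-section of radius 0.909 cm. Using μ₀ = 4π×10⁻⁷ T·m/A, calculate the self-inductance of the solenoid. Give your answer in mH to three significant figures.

A = πr² = π(9.090×10^-3 m)² = 2.596×10^-4 m².
For a long solenoid, L = μ₀N²A/ℓ.
L = (4π×10⁻⁷)(4430)²(2.596×10^-4)/(0.498 m) = 1.285×10^-2 H.

L ≈ 12.9 mH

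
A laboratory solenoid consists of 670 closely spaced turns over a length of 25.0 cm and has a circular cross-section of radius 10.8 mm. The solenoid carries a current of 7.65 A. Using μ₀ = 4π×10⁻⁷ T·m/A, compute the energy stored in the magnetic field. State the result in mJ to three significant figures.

A = πr² = π(1.080×10^-2 m)² = 3.664×10^-4 m².
L = μ₀N²A/ℓ = (4π×10⁻⁷)(670)²(3.664×10^-4)/(0.25) = 8.268×10^-4 H.
U = ½LI² = ½(8.268×10^-4)(7.65)² = 2.419×10^-2 J.

U ≈ 24.2 mJ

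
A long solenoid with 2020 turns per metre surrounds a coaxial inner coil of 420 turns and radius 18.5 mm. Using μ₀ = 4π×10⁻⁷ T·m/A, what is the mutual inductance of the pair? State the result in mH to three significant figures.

M ≈ 1.15 mH

The outer solenoid produces a uniform field B₁ = μ₀n₁I₁ across the inner coil,
so the flux linkage is N₂Φ = N₂B₁A₂ = μ₀n₁N₂A₂·I₁, giving M = μ₀n₁N₂A₂.
A₂ = πr² = π(1.850×10^-2 m)² = 1.075×10^-3 m².
M = (4π×10⁻⁷)(2020)(420)(1.075×10^-3) = 1.146×10^-3 H.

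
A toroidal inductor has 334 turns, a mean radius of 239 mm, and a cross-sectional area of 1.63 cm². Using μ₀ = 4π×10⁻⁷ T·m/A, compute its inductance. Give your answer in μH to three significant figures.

L ≈ 15.2 μH

For a thin toroid, L = μ₀N²A/(2πR).
L = (4π×10⁻⁷)(334)²(1.630×10^-4) / (2π×0.239 m) = 1.522×10^-5 H.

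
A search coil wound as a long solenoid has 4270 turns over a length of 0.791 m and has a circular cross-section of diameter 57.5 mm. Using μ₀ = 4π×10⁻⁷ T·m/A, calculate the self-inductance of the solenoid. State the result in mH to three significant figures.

L ≈ 75.2 mH

A = π(d/2)² = π(2.875×10^-2 m)² = 2.597×10^-3 m².
For a long solenoid, L = μ₀N²A/ℓ.
L = (4π×10⁻⁷)(4270)²(2.597×10^-3)/(0.791 m) = 7.522×10^-2 H.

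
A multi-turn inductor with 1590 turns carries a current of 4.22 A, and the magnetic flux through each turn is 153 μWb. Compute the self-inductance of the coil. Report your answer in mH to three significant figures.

Self-inductance is defined by L = NΦ_B/I (flux linkage over current).
L = (1590)(1.530×10^-4 Wb)/(4.22 A) = 5.7647×10^-2 H.

L ≈ 57.6 mH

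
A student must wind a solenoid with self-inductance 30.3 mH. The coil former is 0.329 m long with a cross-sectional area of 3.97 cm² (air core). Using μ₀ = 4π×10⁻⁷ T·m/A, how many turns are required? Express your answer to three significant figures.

N ≈ 4470 turns

A = 3.97 cm² = 3.970×10^-4 m².
From L = μ₀N²A/ℓ, N = √(Lℓ / (μ₀A)).
N = √[(3.030×10^-2)(0.329) / ((4π×10⁻⁷)×3.970×10^-4)] = √(1.998×10^7) ≈ 4470.1.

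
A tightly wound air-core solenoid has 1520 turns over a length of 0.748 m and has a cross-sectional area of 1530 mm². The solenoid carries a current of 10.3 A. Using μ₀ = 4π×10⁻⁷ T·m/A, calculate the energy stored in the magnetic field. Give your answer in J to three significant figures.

A = 1530 mm² = 1.530×10^-3 m².
L = μ₀N²A/ℓ = (4π×10⁻⁷)(1520)²(1.530×10^-3)/(0.748) = 5.939×10^-3 H.
U = ½LI² = ½(5.939×10^-3)(10.3)² = 0.315 J.

U ≈ 0.315 J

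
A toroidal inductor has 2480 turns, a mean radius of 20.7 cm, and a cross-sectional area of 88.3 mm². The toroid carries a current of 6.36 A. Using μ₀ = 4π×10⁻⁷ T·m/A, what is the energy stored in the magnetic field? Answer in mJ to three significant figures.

U ≈ 10.6 mJ

L = μ₀N²A/(2πR) = (4π×10⁻⁷)(2480)²(8.830×10^-5)/(2π×0.207) = 5.247×10^-4 H.
U = ½LI² = ½(5.247×10^-4)(6.36)² = 1.061×10^-2 J.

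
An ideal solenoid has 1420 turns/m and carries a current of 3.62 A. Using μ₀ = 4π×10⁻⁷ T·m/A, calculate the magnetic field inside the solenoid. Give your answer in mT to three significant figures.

Inside a long solenoid, B = μ₀nI.
B = (4π×10⁻⁷)(1.420×10^3 m⁻¹)(3.62 A) = 6.460×10^-3 T.

B ≈ 6.46 mT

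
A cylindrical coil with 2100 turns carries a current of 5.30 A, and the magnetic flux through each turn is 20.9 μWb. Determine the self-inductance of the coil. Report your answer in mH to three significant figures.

L ≈ 8.28 mH

Self-inductance is defined by L = NΦ_B/I (flux linkage over current).
L = (2100)(2.090×10^-5 Wb)/(5.30 A) = 8.281×10^-3 H.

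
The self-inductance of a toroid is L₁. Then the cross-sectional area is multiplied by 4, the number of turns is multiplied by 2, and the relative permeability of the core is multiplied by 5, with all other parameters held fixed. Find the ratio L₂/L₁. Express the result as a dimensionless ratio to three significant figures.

For a toroid, L ∝ μᵣN²A/R.
L₂/L₁ = (4) × (2)^2 × (5) = 80.0.

L₂/L₁ = 80.0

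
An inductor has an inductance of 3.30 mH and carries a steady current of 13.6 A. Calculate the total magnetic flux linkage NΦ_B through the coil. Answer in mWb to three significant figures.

From L = NΦ_B/I, the flux linkage is NΦ_B = LI.
NΦ_B = (3.300×10^-3 H)(13.6 A) = 4.488×10^-2 Wb.

NΦ_B ≈ 44.9 mWb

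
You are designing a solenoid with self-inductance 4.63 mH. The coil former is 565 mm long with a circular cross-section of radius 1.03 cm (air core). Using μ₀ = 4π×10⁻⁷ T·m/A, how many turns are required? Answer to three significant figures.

A = πr² = π(1.030×10^-2 m)² = 3.333×10^-4 m².
From L = μ₀N²A/ℓ, N = √(Lℓ / (μ₀A)).
N = √[(4.630×10^-3)(0.565) / ((4π×10⁻⁷)×3.333×10^-4)] = √(6.246×10^6) ≈ 2499.2.

N ≈ 2500 turns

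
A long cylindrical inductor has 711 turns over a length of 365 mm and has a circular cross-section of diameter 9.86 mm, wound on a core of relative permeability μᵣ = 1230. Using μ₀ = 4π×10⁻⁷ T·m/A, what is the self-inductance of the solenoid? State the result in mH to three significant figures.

A = π(d/2)² = π(4.930×10^-3 m)² = 7.636×10^-5 m².
For a long solenoid, L = μ₀μᵣN²A/ℓ.
L = (4π×10⁻⁷)(1230)(711)²(7.636×10^-5)/(0.365 m) = 0.16346 H.

L ≈ 163 mH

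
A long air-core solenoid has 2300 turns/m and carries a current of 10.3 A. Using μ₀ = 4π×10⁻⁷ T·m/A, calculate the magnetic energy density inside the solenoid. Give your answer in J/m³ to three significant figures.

u ≈ 353 J/m³

B = μ₀nI = (4π×10⁻⁷)(2.300×10^3)(10.3) = 2.977×10^-2 T.
u = B²/(2μ₀) = (2.977×10^-2)²/(2×4π×10⁻⁷) = 352.6 J/m³.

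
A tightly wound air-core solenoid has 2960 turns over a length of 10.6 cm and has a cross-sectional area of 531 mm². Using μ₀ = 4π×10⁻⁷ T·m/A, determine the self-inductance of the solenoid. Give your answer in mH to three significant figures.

L ≈ 55.2 mH

A = 531 mm² = 5.310×10^-4 m².
For a long solenoid, L = μ₀N²A/ℓ.
L = (4π×10⁻⁷)(2960)²(5.310×10^-4)/(0.106 m) = 5.515×10^-2 H.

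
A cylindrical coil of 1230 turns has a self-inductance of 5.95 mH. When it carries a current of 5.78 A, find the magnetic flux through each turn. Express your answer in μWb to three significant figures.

From L = NΦ_B/I, the flux per turn is Φ_B = LI/N.
Φ_B = (5.950×10^-3 H)(5.78 A)/1230 = 2.796×10^-5 Wb.

Φ_B ≈ 28.0 μWb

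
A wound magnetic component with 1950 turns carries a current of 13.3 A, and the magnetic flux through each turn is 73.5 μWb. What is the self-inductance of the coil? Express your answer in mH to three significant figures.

Self-inductance is defined by L = NΦ_B/I (flux linkage over current).
L = (1950)(7.350×10^-5 Wb)/(13.3 A) = 1.078×10^-2 H.

L ≈ 10.8 mH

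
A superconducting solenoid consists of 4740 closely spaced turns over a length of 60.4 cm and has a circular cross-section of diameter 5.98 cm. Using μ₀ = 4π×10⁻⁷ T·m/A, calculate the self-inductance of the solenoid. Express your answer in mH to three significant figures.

A = π(d/2)² = π(2.990×10^-2 m)² = 2.809×10^-3 m².
For a long solenoid, L = μ₀N²A/ℓ.
L = (4π×10⁻⁷)(4740)²(2.809×10^-3)/(0.604 m) = 0.1313 H.

L ≈ 131 mH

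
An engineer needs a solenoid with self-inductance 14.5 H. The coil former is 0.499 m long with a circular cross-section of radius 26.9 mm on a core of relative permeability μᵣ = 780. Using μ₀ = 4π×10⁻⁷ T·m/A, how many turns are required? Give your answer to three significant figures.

A = πr² = π(2.690×10^-2 m)² = 2.273×10^-3 m².
From L = μ₀μᵣN²A/ℓ, N = √(Lℓ / (μ₀μᵣA)).
N = √[(14.5)(0.499) / ((4π×10⁻⁷)(780)×2.273×10^-3)] = √(3.247×10^6) ≈ 1802.0.

N ≈ 1800 turns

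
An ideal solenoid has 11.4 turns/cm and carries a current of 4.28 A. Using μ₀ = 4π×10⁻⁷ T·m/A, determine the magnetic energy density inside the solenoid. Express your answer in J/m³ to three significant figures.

B = μ₀nI = (4π×10⁻⁷)(1.140×10^3)(4.28) = 6.131×10^-3 T.
u = B²/(2μ₀) = (6.131×10^-3)²/(2×4π×10⁻⁷) = 14.96 J/m³.

u ≈ 15.0 J/m³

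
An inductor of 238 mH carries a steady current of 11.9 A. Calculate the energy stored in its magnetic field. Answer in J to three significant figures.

U ≈ 16.9 J

Stored magnetic energy: U = ½LI².
U = ½(0.238 H)(11.9 A)² = 16.85 J.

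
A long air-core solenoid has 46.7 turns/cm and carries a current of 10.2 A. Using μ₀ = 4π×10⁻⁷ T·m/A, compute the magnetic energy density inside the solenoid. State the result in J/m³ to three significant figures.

B = μ₀nI = (4π×10⁻⁷)(4.670×10^3)(10.2) = 5.986×10^-2 T.
u = B²/(2μ₀) = (5.986×10^-2)²/(2×4π×10⁻⁷) = 1.426×10^3 J/m³.

u ≈ 1430 J/m³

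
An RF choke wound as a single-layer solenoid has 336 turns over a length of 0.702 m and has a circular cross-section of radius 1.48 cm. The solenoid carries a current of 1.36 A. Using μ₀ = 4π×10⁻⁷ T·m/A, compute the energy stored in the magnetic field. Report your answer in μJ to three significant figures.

U ≈ 129 μJ

A = πr² = π(1.480×10^-2 m)² = 6.881×10^-4 m².
L = μ₀N²A/ℓ = (4π×10⁻⁷)(336)²(6.881×10^-4)/(0.702) = 1.391×10^-4 H.
U = ½LI² = ½(1.391×10^-4)(1.36)² = 1.286×10^-4 J.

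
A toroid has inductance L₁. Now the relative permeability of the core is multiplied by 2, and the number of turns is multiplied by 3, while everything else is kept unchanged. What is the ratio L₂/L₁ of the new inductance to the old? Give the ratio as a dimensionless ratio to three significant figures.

L₂/L₁ = 18.0

For a toroid, L ∝ μᵣN²A/R.
L₂/L₁ = (2) × (3)^2 = 18.0.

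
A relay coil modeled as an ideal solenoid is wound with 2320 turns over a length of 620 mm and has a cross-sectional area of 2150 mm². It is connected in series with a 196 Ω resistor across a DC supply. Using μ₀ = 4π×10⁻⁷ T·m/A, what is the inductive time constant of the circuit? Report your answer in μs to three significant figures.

τ ≈ 120 μs

A = 2150 mm² = 2.150×10^-3 m².
L = μ₀N²A/ℓ = (4π×10⁻⁷)(2320)²(2.150×10^-3)/(0.62) = 2.345×10^-2 H.
τ = L/R = (2.345×10^-2)/(196) = 1.197×10^-4 s.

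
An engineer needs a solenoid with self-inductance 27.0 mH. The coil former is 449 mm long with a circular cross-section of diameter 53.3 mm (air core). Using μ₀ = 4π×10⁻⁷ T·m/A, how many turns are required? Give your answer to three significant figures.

A = π(d/2)² = π(2.665×10^-2 m)² = 2.231×10^-3 m².
From L = μ₀N²A/ℓ, N = √(Lℓ / (μ₀A)).
N = √[(2.700×10^-2)(0.449) / ((4π×10⁻⁷)×2.231×10^-3)] = √(4.324×10^6) ≈ 2079.4.

N ≈ 2080 turns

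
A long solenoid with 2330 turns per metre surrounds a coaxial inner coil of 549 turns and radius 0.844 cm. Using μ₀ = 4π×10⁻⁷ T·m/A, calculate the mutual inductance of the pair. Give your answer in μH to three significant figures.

The outer solenoid produces a uniform field B₁ = μ₀n₁I₁ across the inner coil,
so the flux linkage is N₂Φ = N₂B₁A₂ = μ₀n₁N₂A₂·I₁, giving M = μ₀n₁N₂A₂.
A₂ = πr² = π(8.440×10^-3 m)² = 2.238×10^-4 m².
M = (4π×10⁻⁷)(2330)(549)(2.238×10^-4) = 3.597×10^-4 H.

M ≈ 360 μH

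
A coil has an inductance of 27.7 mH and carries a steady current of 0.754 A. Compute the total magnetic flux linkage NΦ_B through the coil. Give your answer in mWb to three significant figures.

NΦ_B ≈ 20.9 mWb

From L = NΦ_B/I, the flux linkage is NΦ_B = LI.
NΦ_B = (2.770×10^-2 H)(0.754 A) = 2.089×10^-2 Wb.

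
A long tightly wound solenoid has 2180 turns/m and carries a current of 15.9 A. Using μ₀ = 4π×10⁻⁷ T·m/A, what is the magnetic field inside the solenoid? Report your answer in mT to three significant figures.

B ≈ 43.6 mT

Inside a long solenoid, B = μ₀nI.
B = (4π×10⁻⁷)(2.180×10^3 m⁻¹)(15.9 A) = 4.356×10^-2 T.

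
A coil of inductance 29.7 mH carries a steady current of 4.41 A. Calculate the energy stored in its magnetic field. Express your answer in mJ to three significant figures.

U ≈ 289 mJ

Stored magnetic energy: U = ½LI².
U = ½(2.970×10^-2 H)(4.41 A)² = 0.2888 J.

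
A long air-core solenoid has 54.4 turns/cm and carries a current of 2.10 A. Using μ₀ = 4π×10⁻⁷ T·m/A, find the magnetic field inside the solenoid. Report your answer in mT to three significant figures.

B ≈ 14.4 mT

Inside a long solenoid, B = μ₀nI.
B = (4π×10⁻⁷)(5.440×10^3 m⁻¹)(2.10 A) = 1.436×10^-2 T.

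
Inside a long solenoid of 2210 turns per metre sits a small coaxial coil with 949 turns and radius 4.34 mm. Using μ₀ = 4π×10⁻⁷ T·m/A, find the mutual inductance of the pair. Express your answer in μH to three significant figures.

The outer solenoid produces a uniform field B₁ = μ₀n₁I₁ across the inner coil,
so the flux linkage is N₂Φ = N₂B₁A₂ = μ₀n₁N₂A₂·I₁, giving M = μ₀n₁N₂A₂.
A₂ = πr² = π(4.340×10^-3 m)² = 5.917×10^-5 m².
M = (4π×10⁻⁷)(2210)(949)(5.917×10^-5) = 1.560×10^-4 H.

M ≈ 156 μH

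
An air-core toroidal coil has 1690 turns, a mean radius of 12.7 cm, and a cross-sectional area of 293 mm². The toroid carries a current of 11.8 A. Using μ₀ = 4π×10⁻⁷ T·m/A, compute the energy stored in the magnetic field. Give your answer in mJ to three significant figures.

U ≈ 91.7 mJ

L = μ₀N²A/(2πR) = (4π×10⁻⁷)(1690)²(2.930×10^-4)/(2π×0.127) = 1.318×10^-3 H.
U = ½LI² = ½(1.318×10^-3)(11.8)² = 9.1749×10^-2 J.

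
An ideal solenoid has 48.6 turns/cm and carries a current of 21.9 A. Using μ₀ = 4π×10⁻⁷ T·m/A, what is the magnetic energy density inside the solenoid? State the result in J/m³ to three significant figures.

B = μ₀nI = (4π×10⁻⁷)(4.860×10^3)(21.9) = 0.1337 T.
u = B²/(2μ₀) = (0.1337)²/(2×4π×10⁻⁷) = 7.118×10^3 J/m³.

u ≈ 7120 J/m³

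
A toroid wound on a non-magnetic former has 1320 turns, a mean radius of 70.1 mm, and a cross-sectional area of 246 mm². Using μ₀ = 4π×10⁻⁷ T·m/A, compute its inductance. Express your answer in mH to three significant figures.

L ≈ 1.22 mH

For a thin toroid, L = μ₀N²A/(2πR).
L = (4π×10⁻⁷)(1320)²(2.460×10^-4) / (2π×7.010×10^-2 m) = 1.223×10^-3 H.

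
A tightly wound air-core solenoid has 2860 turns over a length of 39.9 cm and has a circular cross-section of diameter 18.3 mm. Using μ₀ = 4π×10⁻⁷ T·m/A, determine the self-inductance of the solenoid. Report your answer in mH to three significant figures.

A = π(d/2)² = π(9.150×10^-3 m)² = 2.630×10^-4 m².
For a long solenoid, L = μ₀N²A/ℓ.
L = (4π×10⁻⁷)(2860)²(2.630×10^-4)/(0.399 m) = 6.776×10^-3 H.

L ≈ 6.78 mH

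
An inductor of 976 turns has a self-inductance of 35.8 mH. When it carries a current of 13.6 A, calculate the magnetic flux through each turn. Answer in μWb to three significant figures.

From L = NΦ_B/I, the flux per turn is Φ_B = LI/N.
Φ_B = (3.580×10^-2 H)(13.6 A)/976 = 4.989×10^-4 Wb.

Φ_B ≈ 499 μWb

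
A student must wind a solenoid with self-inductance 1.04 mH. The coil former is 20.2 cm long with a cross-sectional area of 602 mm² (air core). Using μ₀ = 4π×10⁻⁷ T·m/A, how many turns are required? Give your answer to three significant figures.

A = 602 mm² = 6.020×10^-4 m².
From L = μ₀N²A/ℓ, N = √(Lℓ / (μ₀A)).
N = √[(1.040×10^-3)(0.202) / ((4π×10⁻⁷)×6.020×10^-4)] = √(2.777×10^5) ≈ 527.0.

N ≈ 527 turns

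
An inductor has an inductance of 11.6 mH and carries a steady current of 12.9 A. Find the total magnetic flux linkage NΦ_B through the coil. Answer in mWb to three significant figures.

From L = NΦ_B/I, the flux linkage is NΦ_B = LI.
NΦ_B = (1.160×10^-2 H)(12.9 A) = 0.1496 Wb.

NΦ_B ≈ 150 mWb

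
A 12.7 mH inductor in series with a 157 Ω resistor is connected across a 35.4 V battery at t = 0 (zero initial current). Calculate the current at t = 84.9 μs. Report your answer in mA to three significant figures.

τ = L/R = 1.270×10^-2/157 = 8.089×10^-5 s; final current I_∞ = ε/R = 35.4/157 = 0.22548 A.
I(t) = I_∞(1 − e^(−t/τ)) with t/τ = 1.050.
I = (0.22548)(1 − e^(−1.050)) = 0.1465 A.

I ≈ 147 mA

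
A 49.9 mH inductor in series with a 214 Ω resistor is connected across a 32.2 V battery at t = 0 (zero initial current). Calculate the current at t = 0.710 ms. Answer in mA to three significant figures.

τ = L/R = 4.990×10^-2/214 = 2.332×10^-4 s; final current I_∞ = ε/R = 32.2/214 = 0.15047 A.
I(t) = I_∞(1 − e^(−t/τ)) with t/τ = 3.045.
I = (0.15047)(1 − e^(−3.045)) = 0.1433 A.

I ≈ 143 mA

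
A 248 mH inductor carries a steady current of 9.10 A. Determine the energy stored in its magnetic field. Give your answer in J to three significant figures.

U ≈ 10.3 J

Stored magnetic energy: U = ½LI².
U = ½(0.248 H)(9.10 A)² = 10.27 J.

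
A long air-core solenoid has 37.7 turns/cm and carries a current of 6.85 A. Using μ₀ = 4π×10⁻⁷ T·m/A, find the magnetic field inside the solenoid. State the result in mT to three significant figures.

Inside a long solenoid, B = μ₀nI.
B = (4π×10⁻⁷)(3.770×10^3 m⁻¹)(6.85 A) = 3.245×10^-2 T.

B ≈ 32.5 mT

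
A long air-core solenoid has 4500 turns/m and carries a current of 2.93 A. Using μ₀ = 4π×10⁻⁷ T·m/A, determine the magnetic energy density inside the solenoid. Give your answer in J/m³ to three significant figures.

u ≈ 109 J/m³

B = μ₀nI = (4π×10⁻⁷)(4.500×10^3)(2.93) = 1.657×10^-2 T.
u = B²/(2μ₀) = (1.657×10^-2)²/(2×4π×10⁻⁷) = 109.2 J/m³.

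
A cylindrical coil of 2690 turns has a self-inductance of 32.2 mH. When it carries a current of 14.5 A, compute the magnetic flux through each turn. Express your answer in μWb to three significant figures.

Φ_B ≈ 174 μWb

From L = NΦ_B/I, the flux per turn is Φ_B = LI/N.
Φ_B = (3.220×10^-2 H)(14.5 A)/2690 = 1.736×10^-4 Wb.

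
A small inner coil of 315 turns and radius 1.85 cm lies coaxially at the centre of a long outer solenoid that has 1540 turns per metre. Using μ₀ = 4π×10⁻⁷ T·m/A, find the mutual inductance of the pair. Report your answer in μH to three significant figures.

The outer solenoid produces a uniform field B₁ = μ₀n₁I₁ across the inner coil,
so the flux linkage is N₂Φ = N₂B₁A₂ = μ₀n₁N₂A₂·I₁, giving M = μ₀n₁N₂A₂.
A₂ = πr² = π(1.850×10^-2 m)² = 1.075×10^-3 m².
M = (4π×10⁻⁷)(1540)(315)(1.075×10^-3) = 6.554×10^-4 H.

M ≈ 655 μH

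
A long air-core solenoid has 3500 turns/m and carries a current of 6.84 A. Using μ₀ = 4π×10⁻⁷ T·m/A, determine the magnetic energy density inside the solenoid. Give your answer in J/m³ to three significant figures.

u ≈ 360 J/m³

B = μ₀nI = (4π×10⁻⁷)(3.500×10^3)(6.84) = 3.008×10^-2 T.
u = B²/(2μ₀) = (3.008×10^-2)²/(2×4π×10⁻⁷) = 360.1 J/m³.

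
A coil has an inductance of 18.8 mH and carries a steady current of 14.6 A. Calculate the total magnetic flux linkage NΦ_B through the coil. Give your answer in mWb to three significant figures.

NΦ_B ≈ 274 mWb

From L = NΦ_B/I, the flux linkage is NΦ_B = LI.
NΦ_B = (1.880×10^-2 H)(14.6 A) = 0.27448 Wb.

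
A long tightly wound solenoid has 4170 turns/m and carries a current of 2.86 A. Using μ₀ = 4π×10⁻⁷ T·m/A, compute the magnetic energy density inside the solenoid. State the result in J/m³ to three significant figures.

B = μ₀nI = (4π×10⁻⁷)(4.170×10^3)(2.86) = 1.499×10^-2 T.
u = B²/(2μ₀) = (1.499×10^-2)²/(2×4π×10⁻⁷) = 89.37 J/m³.

u ≈ 89.4 J/m³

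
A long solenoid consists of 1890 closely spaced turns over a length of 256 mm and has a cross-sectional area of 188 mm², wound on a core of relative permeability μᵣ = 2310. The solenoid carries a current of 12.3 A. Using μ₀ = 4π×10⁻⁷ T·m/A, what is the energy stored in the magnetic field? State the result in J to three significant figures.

A = 188 mm² = 1.880×10^-4 m².
L = μ₀μᵣN²A/ℓ = (4π×10⁻⁷)(2310)(1890)²(1.880×10^-4)/(0.256) = 7.6149 H.
U = ½LI² = ½(7.6149)(12.3)² = 576 J.

U ≈ 576 J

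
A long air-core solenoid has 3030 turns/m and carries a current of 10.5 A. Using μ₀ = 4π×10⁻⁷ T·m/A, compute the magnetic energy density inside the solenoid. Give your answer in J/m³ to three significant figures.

u ≈ 636 J/m³

B = μ₀nI = (4π×10⁻⁷)(3.030×10^3)(10.5) = 3.998×10^-2 T.
u = B²/(2μ₀) = (3.998×10^-2)²/(2×4π×10⁻⁷) = 636 J/m³.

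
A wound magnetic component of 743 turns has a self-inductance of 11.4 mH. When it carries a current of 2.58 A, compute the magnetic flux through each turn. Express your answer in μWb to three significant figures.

From L = NΦ_B/I, the flux per turn is Φ_B = LI/N.
Φ_B = (1.140×10^-2 H)(2.58 A)/743 = 3.959×10^-5 Wb.

Φ_B ≈ 39.6 μWb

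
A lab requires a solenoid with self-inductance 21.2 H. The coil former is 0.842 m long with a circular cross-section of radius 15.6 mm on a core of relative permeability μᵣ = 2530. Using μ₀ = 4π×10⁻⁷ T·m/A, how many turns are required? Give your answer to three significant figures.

A = πr² = π(1.560×10^-2 m)² = 7.645×10^-4 m².
From L = μ₀μᵣN²A/ℓ, N = √(Lℓ / (μ₀μᵣA)).
N = √[(21.2)(0.842) / ((4π×10⁻⁷)(2530)×7.645×10^-4)] = √(7.344×10^6) ≈ 2709.9.

N ≈ 2710 turns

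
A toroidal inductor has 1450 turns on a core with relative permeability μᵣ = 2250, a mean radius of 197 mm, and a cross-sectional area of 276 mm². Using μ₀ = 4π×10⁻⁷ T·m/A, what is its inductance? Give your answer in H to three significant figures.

L ≈ 1.33 H

For a thin toroid, L = μ₀μᵣN²A/(2πR).
L = (4π×10⁻⁷)(2250)(1450)²(2.760×10^-4) / (2π×0.197 m) = 1.326 H.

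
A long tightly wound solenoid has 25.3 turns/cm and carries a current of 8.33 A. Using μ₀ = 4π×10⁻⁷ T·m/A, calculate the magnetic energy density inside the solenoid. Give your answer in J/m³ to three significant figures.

B = μ₀nI = (4π×10⁻⁷)(2.530×10^3)(8.33) = 2.648×10^-2 T.
u = B²/(2μ₀) = (2.648×10^-2)²/(2×4π×10⁻⁷) = 279.1 J/m³.

u ≈ 279 J/m³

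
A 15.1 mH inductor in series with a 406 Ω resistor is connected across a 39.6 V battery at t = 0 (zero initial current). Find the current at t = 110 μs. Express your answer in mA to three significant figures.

τ = L/R = 1.510×10^-2/406 = 3.719×10^-5 s; final current I_∞ = ε/R = 39.6/406 = 9.754×10^-2 A.
I(t) = I_∞(1 − e^(−t/τ)) with t/τ = 2.958.
I = (9.754×10^-2)(1 − e^(−2.958)) = 9.247×10^-2 A.

I ≈ 92.5 mA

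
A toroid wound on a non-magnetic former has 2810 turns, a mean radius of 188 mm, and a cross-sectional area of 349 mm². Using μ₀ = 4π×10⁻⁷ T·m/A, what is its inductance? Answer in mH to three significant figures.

For a thin toroid, L = μ₀N²A/(2πR).
L = (4π×10⁻⁷)(2810)²(3.490×10^-4) / (2π×0.188 m) = 2.932×10^-3 H.

L ≈ 2.93 mH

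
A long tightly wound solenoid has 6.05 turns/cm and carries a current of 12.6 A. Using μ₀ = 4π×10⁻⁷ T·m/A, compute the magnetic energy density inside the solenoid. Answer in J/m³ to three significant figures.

u ≈ 36.5 J/m³

B = μ₀nI = (4π×10⁻⁷)(605)(12.6) = 9.579×10^-3 T.
u = B²/(2μ₀) = (9.579×10^-3)²/(2×4π×10⁻⁷) = 36.51 J/m³.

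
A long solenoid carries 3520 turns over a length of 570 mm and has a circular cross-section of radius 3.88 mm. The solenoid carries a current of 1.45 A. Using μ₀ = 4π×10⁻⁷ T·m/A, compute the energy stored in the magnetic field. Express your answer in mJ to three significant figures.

U ≈ 1.36 mJ

A = πr² = π(3.880×10^-3 m)² = 4.729×10^-5 m².
L = μ₀N²A/ℓ = (4π×10⁻⁷)(3520)²(4.729×10^-5)/(0.57) = 1.292×10^-3 H.
U = ½LI² = ½(1.292×10^-3)(1.45)² = 1.358×10^-3 J.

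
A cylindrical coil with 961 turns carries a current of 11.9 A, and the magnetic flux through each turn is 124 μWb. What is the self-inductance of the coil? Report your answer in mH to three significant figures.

L ≈ 10.0 mH

Self-inductance is defined by L = NΦ_B/I (flux linkage over current).
L = (961)(1.240×10^-4 Wb)/(11.9 A) = 1.001×10^-2 H.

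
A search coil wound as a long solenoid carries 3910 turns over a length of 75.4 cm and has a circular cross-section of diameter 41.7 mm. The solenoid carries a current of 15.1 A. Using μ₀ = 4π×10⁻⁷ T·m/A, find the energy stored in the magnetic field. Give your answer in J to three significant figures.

U ≈ 3.97 J

A = π(d/2)² = π(2.085×10^-2 m)² = 1.366×10^-3 m².
L = μ₀N²A/ℓ = (4π×10⁻⁷)(3910)²(1.366×10^-3)/(0.754) = 3.480×10^-2 H.
U = ½LI² = ½(3.480×10^-2)(15.1)² = 3.967 J.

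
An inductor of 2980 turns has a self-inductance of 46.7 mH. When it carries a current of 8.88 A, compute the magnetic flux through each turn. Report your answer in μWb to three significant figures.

From L = NΦ_B/I, the flux per turn is Φ_B = LI/N.
Φ_B = (4.670×10^-2 H)(8.88 A)/2980 = 1.392×10^-4 Wb.

Φ_B ≈ 139 μWb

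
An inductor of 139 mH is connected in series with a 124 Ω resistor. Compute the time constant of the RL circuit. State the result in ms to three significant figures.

τ = L/R = (0.139 H)/(124 Ω) = 1.121×10^-3 s.

τ ≈ 1.12 ms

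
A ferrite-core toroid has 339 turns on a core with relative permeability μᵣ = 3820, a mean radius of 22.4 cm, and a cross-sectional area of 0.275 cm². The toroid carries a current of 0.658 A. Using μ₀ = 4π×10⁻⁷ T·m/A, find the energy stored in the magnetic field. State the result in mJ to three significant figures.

U ≈ 2.33 mJ

L = μ₀μᵣN²A/(2πR) = (4π×10⁻⁷)(3820)(339)²(2.750×10^-5)/(2π×0.224) = 1.078×10^-2 H.
U = ½LI² = ½(1.078×10^-2)(0.658)² = 2.333×10^-3 J.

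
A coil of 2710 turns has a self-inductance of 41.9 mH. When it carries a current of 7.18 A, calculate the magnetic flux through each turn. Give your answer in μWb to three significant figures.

From L = NΦ_B/I, the flux per turn is Φ_B = LI/N.
Φ_B = (4.190×10^-2 H)(7.18 A)/2710 = 1.110×10^-4 Wb.

Φ_B ≈ 111 μWb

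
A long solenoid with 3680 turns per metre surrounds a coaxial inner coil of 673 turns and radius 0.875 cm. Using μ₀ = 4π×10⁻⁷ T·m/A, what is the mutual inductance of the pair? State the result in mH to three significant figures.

M ≈ 0.749 mH

The outer solenoid produces a uniform field B₁ = μ₀n₁I₁ across the inner coil,
so the flux linkage is N₂Φ = N₂B₁A₂ = μ₀n₁N₂A₂·I₁, giving M = μ₀n₁N₂A₂.
A₂ = πr² = π(8.750×10^-3 m)² = 2.405×10^-4 m².
M = (4π×10⁻⁷)(3680)(673)(2.405×10^-4) = 7.486×10^-4 H.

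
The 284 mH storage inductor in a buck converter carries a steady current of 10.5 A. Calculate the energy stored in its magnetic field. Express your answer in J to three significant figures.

U ≈ 15.7 J

Stored magnetic energy: U = ½LI².
U = ½(0.284 H)(10.5 A)² = 15.66 J.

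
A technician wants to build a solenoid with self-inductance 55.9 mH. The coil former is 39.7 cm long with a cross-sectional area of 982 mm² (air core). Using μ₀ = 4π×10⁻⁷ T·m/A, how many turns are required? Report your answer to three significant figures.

A = 982 mm² = 9.820×10^-4 m².
From L = μ₀N²A/ℓ, N = √(Lℓ / (μ₀A)).
N = √[(5.590×10^-2)(0.397) / ((4π×10⁻⁷)×9.820×10^-4)] = √(1.798×10^7) ≈ 4240.7.

N ≈ 4240 turns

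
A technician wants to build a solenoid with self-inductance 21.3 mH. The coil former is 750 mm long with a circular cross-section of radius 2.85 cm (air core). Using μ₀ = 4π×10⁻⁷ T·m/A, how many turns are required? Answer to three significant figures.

N ≈ 2230 turns

A = πr² = π(2.850×10^-2 m)² = 2.552×10^-3 m².
From L = μ₀N²A/ℓ, N = √(Lℓ / (μ₀A)).
N = √[(2.130×10^-2)(0.75) / ((4π×10⁻⁷)×2.552×10^-3)] = √(4.982×10^6) ≈ 2232.0.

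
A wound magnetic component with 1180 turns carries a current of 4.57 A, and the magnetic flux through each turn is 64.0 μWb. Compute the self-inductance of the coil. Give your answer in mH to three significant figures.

Self-inductance is defined by L = NΦ_B/I (flux linkage over current).
L = (1180)(6.400×10^-5 Wb)/(4.57 A) = 1.653×10^-2 H.

L ≈ 16.5 mH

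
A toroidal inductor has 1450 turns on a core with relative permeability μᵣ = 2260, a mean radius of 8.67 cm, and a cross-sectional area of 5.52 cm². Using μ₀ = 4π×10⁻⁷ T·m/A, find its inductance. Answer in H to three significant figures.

For a thin toroid, L = μ₀μᵣN²A/(2πR).
L = (4π×10⁻⁷)(2260)(1450)²(5.520×10^-4) / (2π×8.670×10^-2 m) = 6.051 H.

L ≈ 6.05 H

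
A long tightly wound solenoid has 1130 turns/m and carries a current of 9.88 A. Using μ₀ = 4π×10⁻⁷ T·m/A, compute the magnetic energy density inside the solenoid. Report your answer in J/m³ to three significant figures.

u ≈ 78.3 J/m³

B = μ₀nI = (4π×10⁻⁷)(1.130×10^3)(9.88) = 1.403×10^-2 T.
u = B²/(2μ₀) = (1.403×10^-2)²/(2×4π×10⁻⁷) = 78.32 J/m³.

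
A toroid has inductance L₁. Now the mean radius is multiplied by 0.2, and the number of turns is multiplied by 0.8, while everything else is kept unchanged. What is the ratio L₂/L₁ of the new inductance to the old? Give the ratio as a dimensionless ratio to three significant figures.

L₂/L₁ = 3.20

For a toroid, L ∝ μᵣN²A/R.
L₂/L₁ = (0.2)^-1 × (0.8)^2 = 3.20.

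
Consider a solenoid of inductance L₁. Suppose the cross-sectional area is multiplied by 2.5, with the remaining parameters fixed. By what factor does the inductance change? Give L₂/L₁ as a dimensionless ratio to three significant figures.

L₂/L₁ = 2.50

For a solenoid, L ∝ μᵣN²A/ℓ.
L₂/L₁ = (2.5) = 2.50.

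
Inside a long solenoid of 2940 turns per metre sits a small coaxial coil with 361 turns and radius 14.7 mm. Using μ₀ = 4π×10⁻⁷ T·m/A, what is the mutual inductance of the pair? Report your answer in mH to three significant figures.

M ≈ 0.905 mH

The outer solenoid produces a uniform field B₁ = μ₀n₁I₁ across the inner coil,
so the flux linkage is N₂Φ = N₂B₁A₂ = μ₀n₁N₂A₂·I₁, giving M = μ₀n₁N₂A₂.
A₂ = πr² = π(1.470×10^-2 m)² = 6.789×10^-4 m².
M = (4π×10⁻⁷)(2940)(361)(6.789×10^-4) = 9.054×10^-4 H.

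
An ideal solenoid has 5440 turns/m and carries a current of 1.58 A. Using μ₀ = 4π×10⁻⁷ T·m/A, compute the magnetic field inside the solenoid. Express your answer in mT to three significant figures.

B ≈ 10.8 mT

Inside a long solenoid, B = μ₀nI.
B = (4π×10⁻⁷)(5.440×10^3 m⁻¹)(1.58 A) = 1.080×10^-2 T.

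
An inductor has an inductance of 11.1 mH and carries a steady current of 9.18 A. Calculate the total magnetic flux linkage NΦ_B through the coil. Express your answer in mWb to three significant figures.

From L = NΦ_B/I, the flux linkage is NΦ_B = LI.
NΦ_B = (1.110×10^-2 H)(9.18 A) = 0.1019 Wb.

NΦ_B ≈ 102 mWb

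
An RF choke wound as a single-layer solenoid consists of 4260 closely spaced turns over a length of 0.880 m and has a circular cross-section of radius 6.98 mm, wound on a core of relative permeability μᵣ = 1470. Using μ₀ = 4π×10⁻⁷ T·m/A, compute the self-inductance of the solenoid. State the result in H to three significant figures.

L ≈ 5.83 H

A = πr² = π(6.980×10^-3 m)² = 1.531×10^-4 m².
For a long solenoid, L = μ₀μᵣN²A/ℓ.
L = (4π×10⁻⁷)(1470)(4260)²(1.531×10^-4)/(0.88 m) = 5.831 H.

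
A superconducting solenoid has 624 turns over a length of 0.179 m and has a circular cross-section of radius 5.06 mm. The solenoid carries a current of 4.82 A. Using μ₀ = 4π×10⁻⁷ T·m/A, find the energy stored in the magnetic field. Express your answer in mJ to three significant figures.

A = πr² = π(5.060×10^-3 m)² = 8.044×10^-5 m².
L = μ₀N²A/ℓ = (4π×10⁻⁷)(624)²(8.044×10^-5)/(0.179) = 2.199×10^-4 H.
U = ½LI² = ½(2.199×10^-4)(4.82)² = 2.554×10^-3 J.

U ≈ 2.55 mJ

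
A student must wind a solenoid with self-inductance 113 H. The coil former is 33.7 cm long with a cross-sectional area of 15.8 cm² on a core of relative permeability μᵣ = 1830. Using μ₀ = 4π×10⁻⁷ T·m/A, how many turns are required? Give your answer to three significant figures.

N ≈ 3240 turns

A = 15.8 cm² = 1.580×10^-3 m².
From L = μ₀μᵣN²A/ℓ, N = √(Lℓ / (μ₀μᵣA)).
N = √[(113)(0.337) / ((4π×10⁻⁷)(1830)×1.580×10^-3)] = √(1.048×10^7) ≈ 3237.4.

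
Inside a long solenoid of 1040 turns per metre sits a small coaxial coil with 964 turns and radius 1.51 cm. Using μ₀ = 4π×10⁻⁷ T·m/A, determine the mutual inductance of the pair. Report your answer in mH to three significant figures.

The outer solenoid produces a uniform field B₁ = μ₀n₁I₁ across the inner coil,
so the flux linkage is N₂Φ = N₂B₁A₂ = μ₀n₁N₂A₂·I₁, giving M = μ₀n₁N₂A₂.
A₂ = πr² = π(1.510×10^-2 m)² = 7.163×10^-4 m².
M = (4π×10⁻⁷)(1040)(964)(7.163×10^-4) = 9.0245×10^-4 H.

M ≈ 0.902 mH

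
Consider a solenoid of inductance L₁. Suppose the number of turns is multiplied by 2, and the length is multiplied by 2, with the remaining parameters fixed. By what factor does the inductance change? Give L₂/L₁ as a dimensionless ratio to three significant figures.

For a solenoid, L ∝ μᵣN²A/ℓ.
L₂/L₁ = (2)^2 × (2)^-1 = 2.00.

L₂/L₁ = 2.00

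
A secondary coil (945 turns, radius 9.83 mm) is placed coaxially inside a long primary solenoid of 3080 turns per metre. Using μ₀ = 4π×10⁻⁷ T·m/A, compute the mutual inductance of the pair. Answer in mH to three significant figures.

M ≈ 1.11 mH

The outer solenoid produces a uniform field B₁ = μ₀n₁I₁ across the inner coil,
so the flux linkage is N₂Φ = N₂B₁A₂ = μ₀n₁N₂A₂·I₁, giving M = μ₀n₁N₂A₂.
A₂ = πr² = π(9.830×10^-3 m)² = 3.036×10^-4 m².
M = (4π×10⁻⁷)(3080)(945)(3.036×10^-4) = 1.110×10^-3 H.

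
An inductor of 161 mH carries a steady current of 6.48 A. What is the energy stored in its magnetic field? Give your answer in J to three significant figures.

U ≈ 3.38 J

Stored magnetic energy: U = ½LI².
U = ½(0.161 H)(6.48 A)² = 3.38 J.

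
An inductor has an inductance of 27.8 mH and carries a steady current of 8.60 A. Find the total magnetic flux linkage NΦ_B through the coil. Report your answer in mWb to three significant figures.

From L = NΦ_B/I, the flux linkage is NΦ_B = LI.
NΦ_B = (2.780×10^-2 H)(8.60 A) = 0.2391 Wb.

NΦ_B ≈ 239 mWb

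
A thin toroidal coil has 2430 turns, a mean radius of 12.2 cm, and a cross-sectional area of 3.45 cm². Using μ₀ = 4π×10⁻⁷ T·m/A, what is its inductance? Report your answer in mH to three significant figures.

For a thin toroid, L = μ₀N²A/(2πR).
L = (4π×10⁻⁷)(2430)²(3.450×10^-4) / (2π×0.122 m) = 3.340×10^-3 H.

L ≈ 3.34 mH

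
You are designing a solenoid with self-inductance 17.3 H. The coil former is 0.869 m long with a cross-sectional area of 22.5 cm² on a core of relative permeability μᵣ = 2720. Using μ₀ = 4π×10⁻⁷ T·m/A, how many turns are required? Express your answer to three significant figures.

N ≈ 1400 turns

A = 22.5 cm² = 2.250×10^-3 m².
From L = μ₀μᵣN²A/ℓ, N = √(Lℓ / (μ₀μᵣA)).
N = √[(17.3)(0.869) / ((4π×10⁻⁷)(2720)×2.250×10^-3)] = √(1.9548×10^6) ≈ 1398.1.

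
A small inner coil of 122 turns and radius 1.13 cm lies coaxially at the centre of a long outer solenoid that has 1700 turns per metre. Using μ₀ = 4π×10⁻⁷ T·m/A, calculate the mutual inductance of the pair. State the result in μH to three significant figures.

The outer solenoid produces a uniform field B₁ = μ₀n₁I₁ across the inner coil,
so the flux linkage is N₂Φ = N₂B₁A₂ = μ₀n₁N₂A₂·I₁, giving M = μ₀n₁N₂A₂.
A₂ = πr² = π(1.130×10^-2 m)² = 4.011×10^-4 m².
M = (4π×10⁻⁷)(1700)(122)(4.011×10^-4) = 1.046×10^-4 H.

M ≈ 105 μH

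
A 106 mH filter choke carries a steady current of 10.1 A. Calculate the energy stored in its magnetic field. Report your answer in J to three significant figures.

U ≈ 5.41 J

Stored magnetic energy: U = ½LI².
U = ½(0.106 H)(10.1 A)² = 5.407 J.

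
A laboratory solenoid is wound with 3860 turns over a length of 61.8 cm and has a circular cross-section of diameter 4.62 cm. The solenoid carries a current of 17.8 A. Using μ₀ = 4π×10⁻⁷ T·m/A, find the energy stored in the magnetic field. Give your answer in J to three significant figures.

U ≈ 8.05 J

A = π(d/2)² = π(2.310×10^-2 m)² = 1.676×10^-3 m².
L = μ₀N²A/ℓ = (4π×10⁻⁷)(3860)²(1.676×10^-3)/(0.618) = 5.079×10^-2 H.
U = ½LI² = ½(5.079×10^-2)(17.8)² = 8.046 J.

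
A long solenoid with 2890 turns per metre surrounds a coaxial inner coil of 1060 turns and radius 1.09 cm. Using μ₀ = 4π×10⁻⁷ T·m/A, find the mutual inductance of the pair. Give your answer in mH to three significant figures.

M ≈ 1.44 mH

The outer solenoid produces a uniform field B₁ = μ₀n₁I₁ across the inner coil,
so the flux linkage is N₂Φ = N₂B₁A₂ = μ₀n₁N₂A₂·I₁, giving M = μ₀n₁N₂A₂.
A₂ = πr² = π(1.090×10^-2 m)² = 3.733×10^-4 m².
M = (4π×10⁻⁷)(2890)(1060)(3.733×10^-4) = 1.437×10^-3 H.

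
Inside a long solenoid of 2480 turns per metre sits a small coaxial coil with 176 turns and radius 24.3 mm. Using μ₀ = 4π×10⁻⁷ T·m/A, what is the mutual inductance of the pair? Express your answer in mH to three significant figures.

M ≈ 1.02 mH

The outer solenoid produces a uniform field B₁ = μ₀n₁I₁ across the inner coil,
so the flux linkage is N₂Φ = N₂B₁A₂ = μ₀n₁N₂A₂·I₁, giving M = μ₀n₁N₂A₂.
A₂ = πr² = π(2.430×10^-2 m)² = 1.855×10^-3 m².
M = (4π×10⁻⁷)(2480)(176)(1.855×10^-3) = 1.018×10^-3 H.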